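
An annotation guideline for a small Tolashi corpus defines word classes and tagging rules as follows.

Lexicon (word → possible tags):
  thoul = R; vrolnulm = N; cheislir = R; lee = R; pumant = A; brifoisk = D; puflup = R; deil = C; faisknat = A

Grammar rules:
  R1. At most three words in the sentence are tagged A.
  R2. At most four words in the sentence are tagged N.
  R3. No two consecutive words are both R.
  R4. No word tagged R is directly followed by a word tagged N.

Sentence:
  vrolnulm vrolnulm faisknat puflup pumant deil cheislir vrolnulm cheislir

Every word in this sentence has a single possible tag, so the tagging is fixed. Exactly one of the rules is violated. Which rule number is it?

4

Fixed tagging: N N A R A C R N R.
Checking each rule: R1 holds, R2 holds, R3 holds, R4 violated.
Only rule 4 fails.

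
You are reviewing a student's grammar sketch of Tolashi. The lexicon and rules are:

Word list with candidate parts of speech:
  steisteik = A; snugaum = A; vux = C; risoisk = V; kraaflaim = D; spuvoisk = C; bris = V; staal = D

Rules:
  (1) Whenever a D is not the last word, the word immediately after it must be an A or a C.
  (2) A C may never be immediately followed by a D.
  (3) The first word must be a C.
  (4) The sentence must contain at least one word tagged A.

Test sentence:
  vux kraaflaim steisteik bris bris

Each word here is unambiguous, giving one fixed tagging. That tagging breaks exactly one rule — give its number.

Fixed tagging: C D A V V.
Checking each rule: R1 holds, R2 violated, R3 holds, R4 holds.
Only rule 2 fails.

2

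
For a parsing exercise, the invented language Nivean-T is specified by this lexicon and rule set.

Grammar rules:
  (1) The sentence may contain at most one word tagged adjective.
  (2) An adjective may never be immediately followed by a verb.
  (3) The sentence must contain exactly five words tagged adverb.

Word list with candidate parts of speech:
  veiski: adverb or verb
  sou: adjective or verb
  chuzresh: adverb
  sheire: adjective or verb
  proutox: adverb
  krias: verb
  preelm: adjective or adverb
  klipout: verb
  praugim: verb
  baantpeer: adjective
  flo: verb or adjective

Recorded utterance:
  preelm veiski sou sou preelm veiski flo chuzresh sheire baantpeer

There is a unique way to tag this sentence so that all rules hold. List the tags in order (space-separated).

adverb adverb verb verb adverb adverb verb adverb verb adjective

Candidates per position — 1:preelm {adjective,adverb}; 2:veiski {adverb,verb}; 3:sou {adjective,verb}; 4:sou {adjective,verb}; 5:preelm {adjective,adverb}; 6:veiski {adverb,verb}; 7:flo {verb,adjective}; 8:chuzresh {adverb}; 9:sheire {adjective,verb}; 10:baantpeer {adjective}.
If word 1 were adjective, no tagging could satisfy rule 1; so word 1 is adverb.
If word 2 were verb, no tagging could satisfy rule 3; so word 2 is adverb.
If word 3 were adjective, no tagging could satisfy rule 1; so word 3 is verb.
If word 4 were adjective, no tagging could satisfy rule 1; so word 4 is verb.
If word 5 were adjective, no tagging could satisfy rule 1; so word 5 is adverb.
If word 6 were verb, no tagging could satisfy rule 3; so word 6 is adverb.
If word 7 were adjective, no tagging could satisfy rule 1; so word 7 is verb.
If word 9 were adjective, no tagging could satisfy rule 1; so word 9 is verb.
So the tagging must be: adverb adverb verb verb adverb adverb verb adverb verb adjective.
Checking: rule 1 holds; rule 2 holds; rule 3 holds.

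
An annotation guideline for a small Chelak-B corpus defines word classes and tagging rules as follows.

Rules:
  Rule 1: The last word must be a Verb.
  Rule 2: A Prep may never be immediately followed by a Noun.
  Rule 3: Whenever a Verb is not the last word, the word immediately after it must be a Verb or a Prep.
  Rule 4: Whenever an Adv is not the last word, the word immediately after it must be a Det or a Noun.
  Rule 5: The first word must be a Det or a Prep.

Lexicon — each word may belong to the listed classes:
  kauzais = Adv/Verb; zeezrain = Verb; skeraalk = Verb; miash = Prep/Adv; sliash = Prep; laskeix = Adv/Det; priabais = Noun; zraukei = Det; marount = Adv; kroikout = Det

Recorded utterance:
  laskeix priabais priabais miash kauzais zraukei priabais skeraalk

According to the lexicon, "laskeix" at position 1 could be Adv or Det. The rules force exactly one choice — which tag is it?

Det

Candidates per position — 1:laskeix {Adv,Det}; 2:priabais {Noun}; 3:priabais {Noun}; 4:miash {Prep,Adv}; 5:kauzais {Adv,Verb}; 6:zraukei {Det}; 7:priabais {Noun}; 8:skeraalk {Verb}.
Word 1 cannot be Adv — rule 5 would then fail for every completion. It is Det.
Word 4 cannot be Adv — rule 4 would then fail for every completion. It is Prep.
Word 5 cannot be Verb — rule 3 would then fail for every completion. It is Adv.
The unique satisfying tagging is: Det Noun Noun Prep Adv Det Noun Verb.
Verifying each rule — rule 1 ok; rule 2 ok; rule 3 ok; rule 4 ok; rule 5 ok.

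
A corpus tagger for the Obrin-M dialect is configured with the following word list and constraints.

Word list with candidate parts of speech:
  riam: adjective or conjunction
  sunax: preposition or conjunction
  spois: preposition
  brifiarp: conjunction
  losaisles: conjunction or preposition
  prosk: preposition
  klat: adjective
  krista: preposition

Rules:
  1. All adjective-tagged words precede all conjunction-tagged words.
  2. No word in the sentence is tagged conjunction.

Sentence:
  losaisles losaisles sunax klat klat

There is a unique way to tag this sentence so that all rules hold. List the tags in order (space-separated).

Candidates per position — 1:losaisles {conjunction,preposition}; 2:losaisles {conjunction,preposition}; 3:sunax {preposition,conjunction}; 4:klat {adjective}; 5:klat {adjective}.
Position 1: conjunction is ruled out by rule 1; that leaves preposition.
Position 2: conjunction is ruled out by rule 1; that leaves preposition.
Position 3: conjunction is ruled out by rule 1; that leaves preposition.
That leaves exactly one tagging: preposition preposition preposition adjective adjective.
Rule-by-rule: rule 1 satisfied; rule 2 satisfied.

preposition preposition preposition adjective adjective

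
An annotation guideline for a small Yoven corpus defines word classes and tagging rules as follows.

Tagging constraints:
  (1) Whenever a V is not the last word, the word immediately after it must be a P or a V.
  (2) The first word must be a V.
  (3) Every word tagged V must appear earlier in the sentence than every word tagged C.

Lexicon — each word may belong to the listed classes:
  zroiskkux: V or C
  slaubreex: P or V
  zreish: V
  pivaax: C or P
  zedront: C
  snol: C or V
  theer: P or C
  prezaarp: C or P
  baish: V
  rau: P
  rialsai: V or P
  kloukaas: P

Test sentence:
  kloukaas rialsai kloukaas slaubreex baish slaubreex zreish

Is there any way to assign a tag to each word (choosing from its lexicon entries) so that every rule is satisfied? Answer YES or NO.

Candidates per position — 1:kloukaas {P}; 2:rialsai {V,P}; 3:kloukaas {P}; 4:slaubreex {P,V}; 5:baish {V}; 6:slaubreex {P,V}; 7:zreish {V}.
Rule 2 cannot be satisfied by any choice of tags from the lexicon.
So there is no consistent tagging.

NO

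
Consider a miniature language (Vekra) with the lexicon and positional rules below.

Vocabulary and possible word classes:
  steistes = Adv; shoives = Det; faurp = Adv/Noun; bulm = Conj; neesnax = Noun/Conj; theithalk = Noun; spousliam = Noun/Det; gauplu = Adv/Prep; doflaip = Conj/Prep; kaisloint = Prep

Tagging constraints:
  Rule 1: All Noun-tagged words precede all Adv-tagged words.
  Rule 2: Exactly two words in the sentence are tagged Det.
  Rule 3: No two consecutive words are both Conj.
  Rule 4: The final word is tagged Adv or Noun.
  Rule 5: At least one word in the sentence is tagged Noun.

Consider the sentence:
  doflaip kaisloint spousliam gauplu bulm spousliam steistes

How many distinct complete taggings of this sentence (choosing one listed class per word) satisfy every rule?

0

Candidates per position — 1:doflaip {Conj,Prep}; 2:kaisloint {Prep}; 3:spousliam {Noun,Det}; 4:gauplu {Adv,Prep}; 5:bulm {Conj}; 6:spousliam {Noun,Det}; 7:steistes {Adv}.
There are 16 candidate sequences in total.
Every candidate sequence violates at least one rule; no consistent tagging exists.
Count = 0.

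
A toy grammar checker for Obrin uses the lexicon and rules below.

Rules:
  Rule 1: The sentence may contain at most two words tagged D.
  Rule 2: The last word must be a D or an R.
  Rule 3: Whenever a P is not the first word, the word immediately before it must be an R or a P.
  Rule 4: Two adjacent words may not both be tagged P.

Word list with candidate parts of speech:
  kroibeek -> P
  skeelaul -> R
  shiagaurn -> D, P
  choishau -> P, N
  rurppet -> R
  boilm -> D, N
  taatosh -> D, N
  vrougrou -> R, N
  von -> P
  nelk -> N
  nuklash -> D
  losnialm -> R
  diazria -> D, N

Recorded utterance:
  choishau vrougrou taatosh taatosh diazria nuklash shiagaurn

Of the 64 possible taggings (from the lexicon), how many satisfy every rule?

Candidates per position — 1:choishau {P,N}; 2:vrougrou {R,N}; 3:taatosh {D,N}; 4:taatosh {D,N}; 5:diazria {D,N}; 6:nuklash {D}; 7:shiagaurn {D,P}.
There are 64 candidate sequences in total.
The sequences that satisfy every rule: P R N N N D D; P N N N N D D; N R N N N D D; N N N N N D D.
Count = 4.

4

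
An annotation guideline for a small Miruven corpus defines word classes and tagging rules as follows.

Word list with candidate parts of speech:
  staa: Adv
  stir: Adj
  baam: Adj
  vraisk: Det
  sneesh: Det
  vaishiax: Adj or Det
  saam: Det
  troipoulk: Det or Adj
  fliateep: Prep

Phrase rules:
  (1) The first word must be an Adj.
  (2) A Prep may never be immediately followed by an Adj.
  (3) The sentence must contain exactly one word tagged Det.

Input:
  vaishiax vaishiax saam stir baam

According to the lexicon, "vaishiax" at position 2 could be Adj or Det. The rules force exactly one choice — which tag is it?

Candidates per position — 1:vaishiax {Adj,Det}; 2:vaishiax {Adj,Det}; 3:saam {Det}; 4:stir {Adj}; 5:baam {Adj}.
Position 1: Det is ruled out by rule 1; that leaves Adj.
Position 2: Det is ruled out by rule 3; that leaves Adj.
The unique satisfying tagging is: Adj Adj Det Adj Adj.
Checking: rule 1 holds; rule 2 holds; rule 3 holds.

Adj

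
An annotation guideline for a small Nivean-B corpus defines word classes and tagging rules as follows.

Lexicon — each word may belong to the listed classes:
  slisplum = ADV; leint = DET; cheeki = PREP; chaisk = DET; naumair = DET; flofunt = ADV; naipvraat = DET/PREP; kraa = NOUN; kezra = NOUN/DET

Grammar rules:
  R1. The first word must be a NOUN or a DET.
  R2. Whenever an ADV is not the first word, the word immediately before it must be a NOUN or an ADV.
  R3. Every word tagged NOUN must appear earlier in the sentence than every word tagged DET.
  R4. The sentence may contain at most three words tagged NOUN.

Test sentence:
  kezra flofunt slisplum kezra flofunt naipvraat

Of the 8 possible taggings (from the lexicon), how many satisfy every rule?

Candidates per position — 1:kezra {NOUN,DET}; 2:flofunt {ADV}; 3:slisplum {ADV}; 4:kezra {NOUN,DET}; 5:flofunt {ADV}; 6:naipvraat {DET,PREP}.
There are 8 candidate sequences in total.
The sequences that satisfy every rule: NOUN ADV ADV NOUN ADV DET; NOUN ADV ADV NOUN ADV PREP.
Count = 2.

2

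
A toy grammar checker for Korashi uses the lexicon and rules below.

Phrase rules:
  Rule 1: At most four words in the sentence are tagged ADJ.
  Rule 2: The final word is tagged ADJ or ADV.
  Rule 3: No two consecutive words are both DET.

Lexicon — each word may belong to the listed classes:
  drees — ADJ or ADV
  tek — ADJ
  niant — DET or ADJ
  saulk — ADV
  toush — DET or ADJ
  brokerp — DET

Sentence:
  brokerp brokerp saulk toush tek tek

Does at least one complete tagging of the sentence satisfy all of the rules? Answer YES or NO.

NO

Candidates per position — 1:brokerp {DET}; 2:brokerp {DET}; 3:saulk {ADV}; 4:toush {DET,ADJ}; 5:tek {ADJ}; 6:tek {ADJ}.
Rule 3 cannot be satisfied by any choice of tags from the lexicon.
So there is no consistent tagging.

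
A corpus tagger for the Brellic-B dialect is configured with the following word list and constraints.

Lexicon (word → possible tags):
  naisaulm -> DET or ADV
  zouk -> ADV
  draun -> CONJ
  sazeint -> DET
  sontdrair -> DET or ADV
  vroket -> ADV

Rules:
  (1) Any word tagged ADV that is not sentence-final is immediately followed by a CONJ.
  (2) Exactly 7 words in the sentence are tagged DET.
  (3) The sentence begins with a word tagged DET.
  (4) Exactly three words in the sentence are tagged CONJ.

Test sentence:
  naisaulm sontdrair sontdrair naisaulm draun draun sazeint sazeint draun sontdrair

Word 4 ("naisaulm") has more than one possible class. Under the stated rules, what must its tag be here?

Candidates per position — 1:naisaulm {DET,ADV}; 2:sontdrair {DET,ADV}; 3:sontdrair {DET,ADV}; 4:naisaulm {DET,ADV}; 5:draun {CONJ}; 6:draun {CONJ}; 7:sazeint {DET}; 8:sazeint {DET}; 9:draun {CONJ}; 10:sontdrair {DET,ADV}.
Position 1: ADV is ruled out by rule 1; that leaves DET.
Position 2: ADV is ruled out by rule 1; that leaves DET.
Position 3: ADV is ruled out by rule 1; that leaves DET.
Position 4: ADV is ruled out by rule 2; that leaves DET.
Position 10: ADV is ruled out by rule 2; that leaves DET.
The unique satisfying tagging is: DET DET DET DET CONJ CONJ DET DET CONJ DET.
Checking: rule 1 ✓; rule 2 ✓; rule 3 ✓; rule 4 ✓.

DET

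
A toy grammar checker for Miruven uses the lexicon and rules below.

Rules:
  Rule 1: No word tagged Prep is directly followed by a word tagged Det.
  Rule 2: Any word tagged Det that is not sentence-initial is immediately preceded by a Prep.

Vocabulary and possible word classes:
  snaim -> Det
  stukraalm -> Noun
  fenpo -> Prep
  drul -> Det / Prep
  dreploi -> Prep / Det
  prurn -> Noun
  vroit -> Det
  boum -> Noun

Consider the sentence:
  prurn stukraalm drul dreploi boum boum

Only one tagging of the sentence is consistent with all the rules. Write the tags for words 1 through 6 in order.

Candidates per position — 1:prurn {Noun}; 2:stukraalm {Noun}; 3:drul {Det,Prep}; 4:dreploi {Prep,Det}; 5:boum {Noun}; 6:boum {Noun}.
Position 3: tagging it Det would leave rule 2 unsatisfiable, so it must be Prep.
Position 4: tagging it Det would leave rule 1 unsatisfiable, so it must be Prep.
That leaves exactly one tagging: Noun Noun Prep Prep Noun Noun.
Verifying each rule — rule 1 satisfied; rule 2 satisfied.

Noun Noun Prep Prep Noun Noun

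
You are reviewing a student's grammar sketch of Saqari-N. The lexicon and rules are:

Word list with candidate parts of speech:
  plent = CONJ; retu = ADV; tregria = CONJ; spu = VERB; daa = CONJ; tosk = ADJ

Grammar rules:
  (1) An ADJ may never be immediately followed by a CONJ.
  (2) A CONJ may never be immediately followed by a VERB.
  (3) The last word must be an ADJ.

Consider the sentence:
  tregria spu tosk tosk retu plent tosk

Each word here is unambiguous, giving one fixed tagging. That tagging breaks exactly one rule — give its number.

Fixed tagging: CONJ VERB ADJ ADJ ADV CONJ ADJ.
Rule check: R1 ok, R2 fails, R3 ok.
Only rule 2 fails.

2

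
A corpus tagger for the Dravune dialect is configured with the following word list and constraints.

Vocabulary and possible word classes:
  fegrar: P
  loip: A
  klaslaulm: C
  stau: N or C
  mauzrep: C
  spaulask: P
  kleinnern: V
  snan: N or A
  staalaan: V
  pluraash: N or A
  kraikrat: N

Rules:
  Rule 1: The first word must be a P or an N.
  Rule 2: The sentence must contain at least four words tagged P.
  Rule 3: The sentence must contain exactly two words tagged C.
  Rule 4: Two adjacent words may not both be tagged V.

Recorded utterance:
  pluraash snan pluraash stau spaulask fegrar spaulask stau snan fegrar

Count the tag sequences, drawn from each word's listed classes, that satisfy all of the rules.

8

Candidates per position — 1:pluraash {N,A}; 2:snan {N,A}; 3:pluraash {N,A}; 4:stau {N,C}; 5:spaulask {P}; 6:fegrar {P}; 7:spaulask {P}; 8:stau {N,C}; 9:snan {N,A}; 10:fegrar {P}.
There are 64 candidate sequences in total.
Checking each against the rules leaves 8 sequences.
Count = 8.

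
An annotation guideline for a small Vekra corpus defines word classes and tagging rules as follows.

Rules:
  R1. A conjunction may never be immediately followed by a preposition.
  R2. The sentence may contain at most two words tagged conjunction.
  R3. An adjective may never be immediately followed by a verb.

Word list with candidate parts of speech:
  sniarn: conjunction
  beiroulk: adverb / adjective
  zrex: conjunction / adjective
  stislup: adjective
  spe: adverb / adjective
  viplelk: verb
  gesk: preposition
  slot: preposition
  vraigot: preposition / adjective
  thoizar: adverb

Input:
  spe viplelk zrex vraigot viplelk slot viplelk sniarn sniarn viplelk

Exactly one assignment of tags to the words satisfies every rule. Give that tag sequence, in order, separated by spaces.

Candidates per position — 1:spe {adverb,adjective}; 2:viplelk {verb}; 3:zrex {conjunction,adjective}; 4:vraigot {preposition,adjective}; 5:viplelk {verb}; 6:slot {preposition}; 7:viplelk {verb}; 8:sniarn {conjunction}; 9:sniarn {conjunction}; 10:viplelk {verb}.
Position 1: adjective is ruled out by rule 3; that leaves adverb.
Position 3: conjunction is ruled out by rule 2; that leaves adjective.
Position 4: adjective is ruled out by rule 3; that leaves preposition.
The unique satisfying tagging is: adverb verb adjective preposition verb preposition verb conjunction conjunction verb.
Verifying each rule — rule 1 satisfied; rule 2 satisfied; rule 3 satisfied.

adverb verb adjective preposition verb preposition verb conjunction conjunction verb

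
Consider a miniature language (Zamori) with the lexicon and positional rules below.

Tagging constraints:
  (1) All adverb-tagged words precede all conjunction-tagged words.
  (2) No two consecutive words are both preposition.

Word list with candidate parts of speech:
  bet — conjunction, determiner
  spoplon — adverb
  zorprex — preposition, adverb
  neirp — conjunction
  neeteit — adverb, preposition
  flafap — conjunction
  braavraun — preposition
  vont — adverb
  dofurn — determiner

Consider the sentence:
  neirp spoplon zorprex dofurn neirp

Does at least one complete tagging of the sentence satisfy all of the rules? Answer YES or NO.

NO

Candidates per position — 1:neirp {conjunction}; 2:spoplon {adverb}; 3:zorprex {preposition,adverb}; 4:dofurn {determiner}; 5:neirp {conjunction}.
Rule 1 cannot be satisfied by any choice of tags from the lexicon.
So there is no consistent tagging.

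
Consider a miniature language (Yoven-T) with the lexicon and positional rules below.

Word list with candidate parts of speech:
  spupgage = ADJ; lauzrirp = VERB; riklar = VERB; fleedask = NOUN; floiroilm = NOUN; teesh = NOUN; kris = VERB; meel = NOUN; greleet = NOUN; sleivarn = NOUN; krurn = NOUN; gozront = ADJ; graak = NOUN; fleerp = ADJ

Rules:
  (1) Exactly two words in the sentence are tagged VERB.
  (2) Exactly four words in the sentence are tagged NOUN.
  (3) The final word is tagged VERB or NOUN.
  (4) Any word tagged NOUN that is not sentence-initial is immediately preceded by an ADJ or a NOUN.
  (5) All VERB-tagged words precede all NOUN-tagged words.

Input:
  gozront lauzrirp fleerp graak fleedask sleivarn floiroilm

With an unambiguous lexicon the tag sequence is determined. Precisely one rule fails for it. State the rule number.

1

Fixed tagging: ADJ VERB ADJ NOUN NOUN NOUN NOUN.
Applying the rules: R1 fails, R2 ok, R3 ok, R4 ok, R5 ok.
Only rule 1 fails.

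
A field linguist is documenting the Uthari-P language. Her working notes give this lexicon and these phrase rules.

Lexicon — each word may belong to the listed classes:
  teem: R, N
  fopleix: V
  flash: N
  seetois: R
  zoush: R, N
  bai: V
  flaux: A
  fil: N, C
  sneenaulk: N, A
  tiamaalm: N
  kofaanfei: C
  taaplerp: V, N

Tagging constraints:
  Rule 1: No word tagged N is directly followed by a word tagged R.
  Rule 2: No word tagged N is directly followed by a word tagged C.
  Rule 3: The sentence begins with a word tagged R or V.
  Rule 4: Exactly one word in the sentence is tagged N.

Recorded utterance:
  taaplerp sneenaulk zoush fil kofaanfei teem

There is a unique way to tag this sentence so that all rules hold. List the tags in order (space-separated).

Candidates per position — 1:taaplerp {V,N}; 2:sneenaulk {N,A}; 3:zoush {R,N}; 4:fil {N,C}; 5:kofaanfei {C}; 6:teem {R,N}.
Word 1 cannot be N — rule 3 would then fail for every completion. It is V.
Word 3 cannot be N — rule 2 would then fail for every completion. It is R.
Word 4 cannot be N — rule 2 would then fail for every completion. It is C.
Word 2 cannot be N — rule 1 would then fail for every completion. It is A.
Word 6 cannot be R — rule 4 would then fail for every completion. It is N.
That leaves exactly one tagging: V A R C C N.
Checking: rule 1 satisfied; rule 2 satisfied; rule 3 satisfied; rule 4 satisfied.

V A R C C N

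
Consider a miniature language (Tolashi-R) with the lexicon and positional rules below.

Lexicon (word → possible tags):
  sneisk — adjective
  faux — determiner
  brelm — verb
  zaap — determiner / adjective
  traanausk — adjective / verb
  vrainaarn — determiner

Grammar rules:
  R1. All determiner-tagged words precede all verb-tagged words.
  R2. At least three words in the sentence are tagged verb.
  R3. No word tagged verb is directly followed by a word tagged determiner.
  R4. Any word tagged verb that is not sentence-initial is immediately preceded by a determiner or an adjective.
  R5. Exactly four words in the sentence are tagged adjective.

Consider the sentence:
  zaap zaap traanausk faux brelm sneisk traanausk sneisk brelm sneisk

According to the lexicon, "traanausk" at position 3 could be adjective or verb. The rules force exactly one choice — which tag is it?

adjective

Candidates per position — 1:zaap {determiner,adjective}; 2:zaap {determiner,adjective}; 3:traanausk {adjective,verb}; 4:faux {determiner}; 5:brelm {verb}; 6:sneisk {adjective}; 7:traanausk {adjective,verb}; 8:sneisk {adjective}; 9:brelm {verb}; 10:sneisk {adjective}.
At position 3, choosing verb makes rule 1 impossible to satisfy; hence adjective.
At position 7, choosing adjective makes rule 2 impossible to satisfy; hence verb.
At position 1, choosing adjective makes rule 5 impossible to satisfy; hence determiner.
At position 2, choosing adjective makes rule 5 impossible to satisfy; hence determiner.
That leaves exactly one tagging: determiner determiner adjective determiner verb adjective verb adjective verb adjective.
Check: rule 1 ok; rule 2 ok; rule 3 ok; rule 4 ok; rule 5 ok.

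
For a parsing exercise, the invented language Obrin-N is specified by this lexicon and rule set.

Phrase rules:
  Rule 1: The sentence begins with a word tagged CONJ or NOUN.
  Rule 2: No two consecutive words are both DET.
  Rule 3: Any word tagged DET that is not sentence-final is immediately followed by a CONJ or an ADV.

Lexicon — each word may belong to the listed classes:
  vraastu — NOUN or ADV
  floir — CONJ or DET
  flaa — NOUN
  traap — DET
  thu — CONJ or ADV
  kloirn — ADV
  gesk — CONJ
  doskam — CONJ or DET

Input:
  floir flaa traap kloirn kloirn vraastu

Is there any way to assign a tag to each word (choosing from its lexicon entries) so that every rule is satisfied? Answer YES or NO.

Candidates per position — 1:floir {CONJ,DET}; 2:flaa {NOUN}; 3:traap {DET}; 4:kloirn {ADV}; 5:kloirn {ADV}; 6:vraastu {NOUN,ADV}.
One satisfying assignment: CONJ NOUN DET ADV ADV NOUN.
Verifying each rule — rule 1 ✓; rule 2 ✓; rule 3 ✓.

YES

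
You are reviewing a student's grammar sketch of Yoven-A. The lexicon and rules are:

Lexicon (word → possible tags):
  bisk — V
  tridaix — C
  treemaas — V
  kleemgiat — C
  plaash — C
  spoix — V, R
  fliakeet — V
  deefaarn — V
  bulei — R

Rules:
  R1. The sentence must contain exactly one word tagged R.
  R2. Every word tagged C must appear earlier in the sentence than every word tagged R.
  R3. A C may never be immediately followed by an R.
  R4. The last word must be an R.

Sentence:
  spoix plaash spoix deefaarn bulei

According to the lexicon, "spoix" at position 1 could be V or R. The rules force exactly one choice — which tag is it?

Candidates per position — 1:spoix {V,R}; 2:plaash {C}; 3:spoix {V,R}; 4:deefaarn {V}; 5:bulei {R}.
Position 1: R is ruled out by rule 1; that leaves V.
Position 3: R is ruled out by rule 1; that leaves V.
That leaves exactly one tagging: V C V V R.
Verifying each rule — rule 1 satisfied; rule 2 satisfied; rule 3 satisfied; rule 4 satisfied.

V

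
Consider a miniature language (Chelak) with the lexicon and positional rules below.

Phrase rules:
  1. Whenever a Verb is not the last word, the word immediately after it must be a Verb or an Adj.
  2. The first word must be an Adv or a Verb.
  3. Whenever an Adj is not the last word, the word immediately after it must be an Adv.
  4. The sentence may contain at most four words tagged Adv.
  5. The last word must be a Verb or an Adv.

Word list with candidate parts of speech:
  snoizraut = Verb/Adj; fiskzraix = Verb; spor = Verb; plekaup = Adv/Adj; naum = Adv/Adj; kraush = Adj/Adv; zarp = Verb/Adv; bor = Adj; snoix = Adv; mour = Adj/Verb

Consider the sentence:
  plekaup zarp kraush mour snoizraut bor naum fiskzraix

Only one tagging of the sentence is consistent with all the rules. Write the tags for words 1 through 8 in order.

Adv Adv Adv Verb Verb Adj Adv Verb

Candidates per position — 1:plekaup {Adv,Adj}; 2:zarp {Verb,Adv}; 3:kraush {Adj,Adv}; 4:mour {Adj,Verb}; 5:snoizraut {Verb,Adj}; 6:bor {Adj}; 7:naum {Adv,Adj}; 8:fiskzraix {Verb}.
Position 1: Adj is ruled out by rule 2; that leaves Adv.
Position 3: Adj is ruled out by rule 3; that leaves Adv.
Position 4: Adj is ruled out by rule 3; that leaves Verb.
Position 5: Adj is ruled out by rule 3; that leaves Verb.
Position 7: Adj is ruled out by rule 3; that leaves Adv.
Position 2: Verb is ruled out by rule 1; that leaves Adv.
That leaves exactly one tagging: Adv Adv Adv Verb Verb Adj Adv Verb.
Rule-by-rule: rule 1 satisfied; rule 2 satisfied; rule 3 satisfied; rule 4 satisfied; rule 5 satisfied.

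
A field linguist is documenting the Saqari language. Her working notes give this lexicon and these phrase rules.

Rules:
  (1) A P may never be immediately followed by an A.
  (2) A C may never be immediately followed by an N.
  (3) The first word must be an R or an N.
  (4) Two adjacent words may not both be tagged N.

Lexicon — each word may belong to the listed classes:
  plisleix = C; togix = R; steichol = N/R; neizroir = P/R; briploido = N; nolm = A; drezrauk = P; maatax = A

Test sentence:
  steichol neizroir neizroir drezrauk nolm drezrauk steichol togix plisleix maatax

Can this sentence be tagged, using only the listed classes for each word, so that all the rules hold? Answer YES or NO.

Candidates per position — 1:steichol {N,R}; 2:neizroir {P,R}; 3:neizroir {P,R}; 4:drezrauk {P}; 5:nolm {A}; 6:drezrauk {P}; 7:steichol {N,R}; 8:togix {R}; 9:plisleix {C}; 10:maatax {A}.
Rule 1 cannot be satisfied by any choice of tags from the lexicon.
So there is no consistent tagging.

NO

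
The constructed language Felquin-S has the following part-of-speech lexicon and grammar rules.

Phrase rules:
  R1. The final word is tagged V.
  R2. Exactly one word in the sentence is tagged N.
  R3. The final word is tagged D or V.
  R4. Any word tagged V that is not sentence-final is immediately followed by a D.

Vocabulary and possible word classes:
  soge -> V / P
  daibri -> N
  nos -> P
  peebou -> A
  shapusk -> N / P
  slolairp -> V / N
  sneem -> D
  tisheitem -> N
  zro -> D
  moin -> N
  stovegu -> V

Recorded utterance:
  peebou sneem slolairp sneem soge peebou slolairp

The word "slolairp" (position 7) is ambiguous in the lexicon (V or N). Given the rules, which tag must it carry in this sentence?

Candidates per position — 1:peebou {A}; 2:sneem {D}; 3:slolairp {V,N}; 4:sneem {D}; 5:soge {V,P}; 6:peebou {A}; 7:slolairp {V,N}.
At position 5, choosing V makes rule 4 impossible to satisfy; hence P.
At position 7, choosing N makes rule 1 impossible to satisfy; hence V.
At position 3, choosing V makes rule 2 impossible to satisfy; hence N.
So the tagging must be: A D N D P A V.
Checking: rule 1 satisfied; rule 2 satisfied; rule 3 satisfied; rule 4 satisfied.

V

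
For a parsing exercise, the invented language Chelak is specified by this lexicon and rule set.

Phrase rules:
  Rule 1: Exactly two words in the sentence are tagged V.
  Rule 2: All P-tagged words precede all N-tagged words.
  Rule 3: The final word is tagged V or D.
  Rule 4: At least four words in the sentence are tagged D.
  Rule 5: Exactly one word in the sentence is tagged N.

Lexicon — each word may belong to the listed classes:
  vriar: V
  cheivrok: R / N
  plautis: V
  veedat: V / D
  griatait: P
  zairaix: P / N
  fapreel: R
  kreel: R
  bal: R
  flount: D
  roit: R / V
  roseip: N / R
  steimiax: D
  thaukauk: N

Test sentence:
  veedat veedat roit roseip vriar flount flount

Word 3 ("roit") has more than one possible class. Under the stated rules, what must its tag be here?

Candidates per position — 1:veedat {V,D}; 2:veedat {V,D}; 3:roit {R,V}; 4:roseip {N,R}; 5:vriar {V}; 6:flount {D}; 7:flount {D}.
Word 1 cannot be V — rule 4 would then fail for every completion. It is D.
Word 2 cannot be V — rule 4 would then fail for every completion. It is D.
Word 3 cannot be R — rule 1 would then fail for every completion. It is V.
Word 4 cannot be R — rule 5 would then fail for every completion. It is N.
The only consistent sequence is: D D V N V D D.
Verifying each rule — rule 1 ok; rule 2 ok; rule 3 ok; rule 4 ok; rule 5 ok.

V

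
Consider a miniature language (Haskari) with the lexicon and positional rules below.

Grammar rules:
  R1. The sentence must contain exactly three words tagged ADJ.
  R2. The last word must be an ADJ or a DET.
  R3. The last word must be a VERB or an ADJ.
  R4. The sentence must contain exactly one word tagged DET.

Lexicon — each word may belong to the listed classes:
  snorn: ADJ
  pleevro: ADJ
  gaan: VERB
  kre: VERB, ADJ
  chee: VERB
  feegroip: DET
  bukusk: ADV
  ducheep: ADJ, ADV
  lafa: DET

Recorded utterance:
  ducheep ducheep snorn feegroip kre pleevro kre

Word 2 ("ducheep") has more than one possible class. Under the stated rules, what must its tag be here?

Candidates per position — 1:ducheep {ADJ,ADV}; 2:ducheep {ADJ,ADV}; 3:snorn {ADJ}; 4:feegroip {DET}; 5:kre {VERB,ADJ}; 6:pleevro {ADJ}; 7:kre {VERB,ADJ}.
Position 7: tagging it VERB would leave rule 2 unsatisfiable, so it must be ADJ.
Position 1: tagging it ADJ would leave rule 1 unsatisfiable, so it must be ADV.
Position 2: tagging it ADJ would leave rule 1 unsatisfiable, so it must be ADV.
Position 5: tagging it ADJ would leave rule 1 unsatisfiable, so it must be VERB.
So the tagging must be: ADV ADV ADJ DET VERB ADJ ADJ.
Checking: rule 1 ✓; rule 2 ✓; rule 3 ✓; rule 4 ✓.

ADV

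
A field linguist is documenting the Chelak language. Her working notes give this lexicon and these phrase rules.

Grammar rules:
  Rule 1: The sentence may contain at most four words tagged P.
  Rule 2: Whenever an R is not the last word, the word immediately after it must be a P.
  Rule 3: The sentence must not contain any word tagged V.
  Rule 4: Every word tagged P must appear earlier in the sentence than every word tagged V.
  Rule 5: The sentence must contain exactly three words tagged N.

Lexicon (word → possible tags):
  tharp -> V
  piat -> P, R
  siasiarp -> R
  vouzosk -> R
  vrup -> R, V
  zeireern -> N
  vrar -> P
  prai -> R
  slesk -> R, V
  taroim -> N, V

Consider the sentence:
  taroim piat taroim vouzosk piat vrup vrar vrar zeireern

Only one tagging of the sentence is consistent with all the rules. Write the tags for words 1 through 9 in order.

N P N R P R P P N

Candidates per position — 1:taroim {N,V}; 2:piat {P,R}; 3:taroim {N,V}; 4:vouzosk {R}; 5:piat {P,R}; 6:vrup {R,V}; 7:vrar {P}; 8:vrar {P}; 9:zeireern {N}.
If word 1 were V, no tagging could satisfy rule 3; so word 1 is N.
If word 2 were R, no tagging could satisfy rule 2; so word 2 is P.
If word 3 were V, no tagging could satisfy rule 3; so word 3 is N.
If word 5 were R, no tagging could satisfy rule 2; so word 5 is P.
If word 6 were V, no tagging could satisfy rule 3; so word 6 is R.
So the tagging must be: N P N R P R P P N.
Rule-by-rule: rule 1 satisfied; rule 2 satisfied; rule 3 satisfied; rule 4 satisfied; rule 5 satisfied.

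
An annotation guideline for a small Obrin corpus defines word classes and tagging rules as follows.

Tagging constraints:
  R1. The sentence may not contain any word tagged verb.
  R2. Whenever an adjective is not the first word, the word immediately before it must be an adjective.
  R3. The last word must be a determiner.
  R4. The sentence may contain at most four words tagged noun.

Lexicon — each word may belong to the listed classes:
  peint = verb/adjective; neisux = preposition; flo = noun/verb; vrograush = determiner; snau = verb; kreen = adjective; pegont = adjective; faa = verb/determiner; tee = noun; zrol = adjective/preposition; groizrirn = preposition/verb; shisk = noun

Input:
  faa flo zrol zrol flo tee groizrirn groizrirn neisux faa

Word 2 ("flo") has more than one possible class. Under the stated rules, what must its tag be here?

noun

Candidates per position — 1:faa {verb,determiner}; 2:flo {noun,verb}; 3:zrol {adjective,preposition}; 4:zrol {adjective,preposition}; 5:flo {noun,verb}; 6:tee {noun}; 7:groizrirn {preposition,verb}; 8:groizrirn {preposition,verb}; 9:neisux {preposition}; 10:faa {verb,determiner}.
Word 1 cannot be verb — rule 1 would then fail for every completion. It is determiner.
Word 2 cannot be verb — rule 1 would then fail for every completion. It is noun.
Word 3 cannot be adjective — rule 2 would then fail for every completion. It is preposition.
Word 4 cannot be adjective — rule 2 would then fail for every completion. It is preposition.
Word 5 cannot be verb — rule 1 would then fail for every completion. It is noun.
Word 7 cannot be verb — rule 1 would then fail for every completion. It is preposition.
Word 8 cannot be verb — rule 1 would then fail for every completion. It is preposition.
Word 10 cannot be verb — rule 1 would then fail for every completion. It is determiner.
The only consistent sequence is: determiner noun preposition preposition noun noun preposition preposition preposition determiner.
Check: rule 1 ok; rule 2 ok; rule 3 ok; rule 4 ok.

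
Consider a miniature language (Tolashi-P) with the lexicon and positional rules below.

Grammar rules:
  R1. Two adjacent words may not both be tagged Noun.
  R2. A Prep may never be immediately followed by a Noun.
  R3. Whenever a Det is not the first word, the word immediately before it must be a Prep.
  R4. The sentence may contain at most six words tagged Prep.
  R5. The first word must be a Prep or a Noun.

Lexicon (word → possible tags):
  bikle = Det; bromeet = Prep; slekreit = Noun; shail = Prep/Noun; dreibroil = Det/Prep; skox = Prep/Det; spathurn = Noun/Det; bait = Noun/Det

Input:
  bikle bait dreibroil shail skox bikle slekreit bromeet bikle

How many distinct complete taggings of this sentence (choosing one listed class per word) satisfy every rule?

0

Candidates per position — 1:bikle {Det}; 2:bait {Noun,Det}; 3:dreibroil {Det,Prep}; 4:shail {Prep,Noun}; 5:skox {Prep,Det}; 6:bikle {Det}; 7:slekreit {Noun}; 8:bromeet {Prep}; 9:bikle {Det}.
There are 16 candidate sequences in total.
Rule 5 cannot be satisfied by any choice of tags from the lexicon.
So there is no consistent tagging.
Count = 0.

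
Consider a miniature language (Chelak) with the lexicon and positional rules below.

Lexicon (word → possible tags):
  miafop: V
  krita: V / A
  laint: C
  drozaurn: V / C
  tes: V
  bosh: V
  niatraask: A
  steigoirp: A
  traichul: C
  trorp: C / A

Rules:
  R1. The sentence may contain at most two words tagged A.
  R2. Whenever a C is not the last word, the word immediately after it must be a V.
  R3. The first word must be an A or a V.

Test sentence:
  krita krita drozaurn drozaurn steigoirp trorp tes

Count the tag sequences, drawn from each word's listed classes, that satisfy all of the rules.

Candidates per position — 1:krita {V,A}; 2:krita {V,A}; 3:drozaurn {V,C}; 4:drozaurn {V,C}; 5:steigoirp {A}; 6:trorp {C,A}; 7:tes {V}.
There are 32 candidate sequences in total.
Checking each against the rules leaves 8 sequences.
Count = 8.

8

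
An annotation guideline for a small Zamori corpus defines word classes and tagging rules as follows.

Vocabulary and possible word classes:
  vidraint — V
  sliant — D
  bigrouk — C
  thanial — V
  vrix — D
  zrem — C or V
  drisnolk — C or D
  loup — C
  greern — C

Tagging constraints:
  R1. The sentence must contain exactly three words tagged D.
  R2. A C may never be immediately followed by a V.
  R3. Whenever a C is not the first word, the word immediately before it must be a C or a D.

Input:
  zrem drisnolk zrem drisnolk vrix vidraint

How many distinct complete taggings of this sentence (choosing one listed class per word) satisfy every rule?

4

Candidates per position — 1:zrem {C,V}; 2:drisnolk {C,D}; 3:zrem {C,V}; 4:drisnolk {C,D}; 5:vrix {D}; 6:vidraint {V}.
There are 16 candidate sequences in total.
The sequences that satisfy every rule: C D C D D V; C D V D D V; V D C D D V; V D V D D V.
Count = 4.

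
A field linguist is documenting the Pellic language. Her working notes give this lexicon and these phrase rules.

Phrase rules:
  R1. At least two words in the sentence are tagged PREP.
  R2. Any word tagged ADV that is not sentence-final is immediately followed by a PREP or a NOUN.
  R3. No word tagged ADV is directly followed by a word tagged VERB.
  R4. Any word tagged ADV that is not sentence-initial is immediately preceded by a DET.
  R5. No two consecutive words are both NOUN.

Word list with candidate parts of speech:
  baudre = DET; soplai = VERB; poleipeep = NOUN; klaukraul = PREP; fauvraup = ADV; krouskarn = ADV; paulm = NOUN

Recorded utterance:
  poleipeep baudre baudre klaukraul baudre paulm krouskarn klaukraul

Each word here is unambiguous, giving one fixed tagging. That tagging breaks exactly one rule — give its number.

Fixed tagging: NOUN DET DET PREP DET NOUN ADV PREP.
Rule check: R1 pass, R2 pass, R3 pass, R4 fail, R5 pass.
Only rule 4 fails.

4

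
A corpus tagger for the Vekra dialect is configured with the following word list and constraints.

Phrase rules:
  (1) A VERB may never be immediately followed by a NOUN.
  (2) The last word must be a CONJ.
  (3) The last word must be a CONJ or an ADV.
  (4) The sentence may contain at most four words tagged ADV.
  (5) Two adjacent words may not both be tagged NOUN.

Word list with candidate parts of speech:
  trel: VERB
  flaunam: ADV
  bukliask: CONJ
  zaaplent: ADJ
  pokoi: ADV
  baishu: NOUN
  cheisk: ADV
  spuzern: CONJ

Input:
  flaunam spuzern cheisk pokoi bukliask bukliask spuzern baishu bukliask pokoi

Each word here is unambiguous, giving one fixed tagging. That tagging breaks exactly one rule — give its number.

Fixed tagging: ADV CONJ ADV ADV CONJ CONJ CONJ NOUN CONJ ADV.
Rule check: R1 holds, R2 violated, R3 holds, R4 holds, R5 holds.
Only rule 2 fails.

2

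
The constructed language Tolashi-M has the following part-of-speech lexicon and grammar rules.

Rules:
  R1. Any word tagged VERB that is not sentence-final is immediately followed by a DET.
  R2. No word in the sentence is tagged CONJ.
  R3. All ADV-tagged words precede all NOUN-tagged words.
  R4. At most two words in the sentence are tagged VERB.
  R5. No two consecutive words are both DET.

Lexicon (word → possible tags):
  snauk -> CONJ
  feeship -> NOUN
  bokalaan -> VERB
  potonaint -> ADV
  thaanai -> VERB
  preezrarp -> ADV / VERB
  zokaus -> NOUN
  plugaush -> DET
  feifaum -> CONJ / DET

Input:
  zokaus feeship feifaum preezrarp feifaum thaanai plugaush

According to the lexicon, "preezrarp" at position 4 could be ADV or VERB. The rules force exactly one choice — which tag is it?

Candidates per position — 1:zokaus {NOUN}; 2:feeship {NOUN}; 3:feifaum {CONJ,DET}; 4:preezrarp {ADV,VERB}; 5:feifaum {CONJ,DET}; 6:thaanai {VERB}; 7:plugaush {DET}.
At position 3, choosing CONJ makes rule 2 impossible to satisfy; hence DET.
At position 4, choosing ADV makes rule 3 impossible to satisfy; hence VERB.
At position 5, choosing CONJ makes rule 1 impossible to satisfy; hence DET.
So the tagging must be: NOUN NOUN DET VERB DET VERB DET.
Verifying each rule — rule 1 satisfied; rule 2 satisfied; rule 3 satisfied; rule 4 satisfied; rule 5 satisfied.

VERB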